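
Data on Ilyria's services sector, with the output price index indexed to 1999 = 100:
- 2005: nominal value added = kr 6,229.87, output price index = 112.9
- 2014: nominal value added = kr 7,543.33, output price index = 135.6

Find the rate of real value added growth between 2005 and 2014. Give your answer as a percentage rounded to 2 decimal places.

Deflate each year: 2005 → 6229.87/1.129 = 5518.04; 2014 → 7543.33/1.356 = 5562.93.
So real value added changed by 5562.93/5518.04 − 1 = 0.0081, i.e. 0.81%.

0.81%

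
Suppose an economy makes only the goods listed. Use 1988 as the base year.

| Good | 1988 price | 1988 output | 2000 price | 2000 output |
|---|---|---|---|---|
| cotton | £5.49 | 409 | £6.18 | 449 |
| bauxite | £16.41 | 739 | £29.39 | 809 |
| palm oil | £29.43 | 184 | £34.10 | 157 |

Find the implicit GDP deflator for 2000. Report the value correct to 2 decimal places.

156.70

Nominal GDP 2000 = 6.18·449 + 29.39·809 + 34.10·157 = 31905.03.
Real GDP 2000 (at 1988 prices) = 5.49·449 + 16.41·809 + 29.43·157 = 20361.21.
Deflator = Nominal/Real × 100 = 31905.03/20361.21 × 100 = 156.695.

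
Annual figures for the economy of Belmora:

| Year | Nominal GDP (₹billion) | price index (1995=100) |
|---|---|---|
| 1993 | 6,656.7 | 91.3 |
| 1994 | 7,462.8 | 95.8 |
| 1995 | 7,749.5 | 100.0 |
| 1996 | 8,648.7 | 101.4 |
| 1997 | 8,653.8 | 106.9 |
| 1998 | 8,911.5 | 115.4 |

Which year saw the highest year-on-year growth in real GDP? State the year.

1996

1994: real = 7462.8/0.958 = 7789.98; growth vs 1993 (7291.02) = 6.84%.
1995: real = 7749.5/1.000 = 7749.50; growth vs 1994 (7789.98) = -0.52%.
1996: real = 8648.7/1.014 = 8529.29; growth vs 1995 (7749.50) = 10.06%.
1997: real = 8653.8/1.069 = 8095.23; growth vs 1996 (8529.29) = -5.09%.
1998: real = 8911.5/1.154 = 7722.27; growth vs 1997 (8095.23) = -4.61%.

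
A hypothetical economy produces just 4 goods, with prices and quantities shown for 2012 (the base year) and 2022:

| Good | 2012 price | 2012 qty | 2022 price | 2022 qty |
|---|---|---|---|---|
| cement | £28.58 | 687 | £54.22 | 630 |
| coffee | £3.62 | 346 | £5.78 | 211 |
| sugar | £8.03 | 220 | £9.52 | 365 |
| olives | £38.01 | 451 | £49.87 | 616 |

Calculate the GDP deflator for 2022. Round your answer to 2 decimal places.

154.21

Nominal GDP 2022 = 54.22·630 + 5.78·211 + 9.52·365 + 49.87·616 = 69572.90.
Real GDP 2022 (at 2012 prices) = 28.58·630 + 3.62·211 + 8.03·365 + 38.01·616 = 45114.33.
Deflator = Nominal/Real × 100 = 69572.90/45114.33 × 100 = 154.215.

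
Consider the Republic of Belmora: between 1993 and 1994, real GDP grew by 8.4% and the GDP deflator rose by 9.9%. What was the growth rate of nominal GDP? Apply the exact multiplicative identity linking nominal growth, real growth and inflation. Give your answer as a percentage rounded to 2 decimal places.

19.13%

(1 + g_nom) = (1 + g_real)(1 + π) = 1.0840 × 1.0990 = 1.19132.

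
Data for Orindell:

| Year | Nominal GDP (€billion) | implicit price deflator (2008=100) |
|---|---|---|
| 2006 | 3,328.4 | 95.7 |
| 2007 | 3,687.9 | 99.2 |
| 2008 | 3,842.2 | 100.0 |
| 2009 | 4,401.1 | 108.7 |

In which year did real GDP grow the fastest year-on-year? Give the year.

2007: real = 3687.9/0.992 = 3717.64; growth vs 2006 (3477.95) = 6.89%.
2008: real = 3842.2/1.000 = 3842.20; growth vs 2007 (3717.64) = 3.35%.
2009: real = 4401.1/1.087 = 4048.85; growth vs 2008 (3842.20) = 5.38%.

2007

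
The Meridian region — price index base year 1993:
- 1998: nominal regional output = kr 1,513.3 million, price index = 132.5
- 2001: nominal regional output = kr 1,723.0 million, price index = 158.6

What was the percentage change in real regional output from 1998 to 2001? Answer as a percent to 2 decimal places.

-4.88%

Deflate each year: 1998 → 1513.3/1.325 = 1142.11; 2001 → 1723.0/1.586 = 1086.38.
So real regional output changed by 1086.38/1142.11 − 1 = -0.0488, i.e. -4.88%.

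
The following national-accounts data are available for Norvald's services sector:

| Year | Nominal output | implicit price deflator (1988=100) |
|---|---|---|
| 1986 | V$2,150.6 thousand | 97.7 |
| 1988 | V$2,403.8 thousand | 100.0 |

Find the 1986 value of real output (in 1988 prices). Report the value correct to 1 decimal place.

Real output = Nominal / (implicit price deflator/100) = 2150.6 / 0.977 = 2201.23.

V$2,201.2 thousand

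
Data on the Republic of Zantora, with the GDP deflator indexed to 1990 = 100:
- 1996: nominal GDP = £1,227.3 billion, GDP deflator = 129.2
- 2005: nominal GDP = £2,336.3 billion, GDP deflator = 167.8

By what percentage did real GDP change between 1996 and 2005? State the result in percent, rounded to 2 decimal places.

Real GDP 1996 = 1227.3 / 1.292 = 949.92.
Real GDP 2005 = 2336.3 / 1.678 = 1392.31.
Real growth = 1392.31 / 949.92 − 1 = 0.4657.

46.57%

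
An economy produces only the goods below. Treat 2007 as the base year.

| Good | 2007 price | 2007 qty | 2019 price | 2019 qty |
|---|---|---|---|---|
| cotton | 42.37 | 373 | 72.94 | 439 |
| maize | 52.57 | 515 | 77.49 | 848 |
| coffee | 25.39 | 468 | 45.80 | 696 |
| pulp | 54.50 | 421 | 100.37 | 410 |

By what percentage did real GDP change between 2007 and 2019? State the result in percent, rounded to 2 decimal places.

Real GDP 2007 = Nominal GDP 2007 = 42.37·373 + 52.57·515 + 25.39·468 + 54.50·421 = 77704.58.
Real GDP 2019 (at 2007 prices) = 42.37·439 + 52.57·848 + 25.39·696 + 54.50·410 = 103196.23.
Real growth = 103196.23/77704.58 − 1 = 0.3281.

32.81%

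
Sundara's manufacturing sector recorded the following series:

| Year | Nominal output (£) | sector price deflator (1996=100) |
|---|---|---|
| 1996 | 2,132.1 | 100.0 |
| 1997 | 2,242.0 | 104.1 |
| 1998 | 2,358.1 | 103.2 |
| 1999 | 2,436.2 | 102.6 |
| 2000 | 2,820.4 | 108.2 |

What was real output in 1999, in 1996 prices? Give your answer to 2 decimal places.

£2,374.46

Real output 1999 = 2436.2 / 1.026 = 2374.46.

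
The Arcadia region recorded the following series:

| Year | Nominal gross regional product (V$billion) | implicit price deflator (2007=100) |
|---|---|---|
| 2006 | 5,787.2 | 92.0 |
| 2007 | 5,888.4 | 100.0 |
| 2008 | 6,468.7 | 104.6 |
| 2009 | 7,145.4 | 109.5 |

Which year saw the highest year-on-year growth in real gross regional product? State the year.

2009

2007: real = 5888.4/1.000 = 5888.40; growth vs 2006 (6290.43) = -6.39%.
2008: real = 6468.7/1.046 = 6184.23; growth vs 2007 (5888.40) = 5.02%.
2009: real = 7145.4/1.095 = 6525.48; growth vs 2008 (6184.23) = 5.52%.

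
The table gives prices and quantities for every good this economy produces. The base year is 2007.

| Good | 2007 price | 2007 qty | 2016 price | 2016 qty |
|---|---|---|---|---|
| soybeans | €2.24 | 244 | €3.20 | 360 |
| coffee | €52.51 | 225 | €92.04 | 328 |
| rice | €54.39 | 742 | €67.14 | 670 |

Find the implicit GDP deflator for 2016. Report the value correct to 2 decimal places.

Nominal GDP 2016 = 3.20·360 + 92.04·328 + 67.14·670 = 76324.92.
Real GDP 2016 (at 2007 prices) = 2.24·360 + 52.51·328 + 54.39·670 = 54470.98.
Deflator = Nominal/Real × 100 = 76324.92/54470.98 × 100 = 140.120.

140.12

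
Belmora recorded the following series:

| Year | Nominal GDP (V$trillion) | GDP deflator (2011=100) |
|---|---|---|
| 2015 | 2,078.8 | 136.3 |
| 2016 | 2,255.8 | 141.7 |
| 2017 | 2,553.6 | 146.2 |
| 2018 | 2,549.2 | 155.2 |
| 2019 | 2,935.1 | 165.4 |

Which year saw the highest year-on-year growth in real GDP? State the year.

2017

2016: real = 2255.8/1.417 = 1591.95; growth vs 2015 (1525.17) = 4.38%.
2017: real = 2553.6/1.462 = 1746.65; growth vs 2016 (1591.95) = 9.72%.
2018: real = 2549.2/1.552 = 1642.53; growth vs 2017 (1746.65) = -5.96%.
2019: real = 2935.1/1.654 = 1774.55; growth vs 2018 (1642.53) = 8.04%.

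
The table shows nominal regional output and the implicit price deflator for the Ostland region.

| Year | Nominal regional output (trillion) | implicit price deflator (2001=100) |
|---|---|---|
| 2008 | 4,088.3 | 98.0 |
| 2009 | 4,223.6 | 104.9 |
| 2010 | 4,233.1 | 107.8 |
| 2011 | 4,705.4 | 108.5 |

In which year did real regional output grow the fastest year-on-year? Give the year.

2011

2009: real = 4223.6/1.049 = 4026.31; growth vs 2008 (4171.73) = -3.49%.
2010: real = 4233.1/1.078 = 3926.81; growth vs 2009 (4026.31) = -2.47%.
2011: real = 4705.4/1.085 = 4336.77; growth vs 2010 (3926.81) = 10.44%.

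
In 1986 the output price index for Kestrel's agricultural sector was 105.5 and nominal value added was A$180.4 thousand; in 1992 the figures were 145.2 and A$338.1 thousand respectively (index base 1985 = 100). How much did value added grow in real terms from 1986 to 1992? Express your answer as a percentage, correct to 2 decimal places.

Real value added 1986 = 180.4 / 1.055 = 171.00.
Real value added 1992 = 338.1 / 1.452 = 232.85.
Real growth = 232.85 / 171.00 − 1 = 0.3617.

36.17%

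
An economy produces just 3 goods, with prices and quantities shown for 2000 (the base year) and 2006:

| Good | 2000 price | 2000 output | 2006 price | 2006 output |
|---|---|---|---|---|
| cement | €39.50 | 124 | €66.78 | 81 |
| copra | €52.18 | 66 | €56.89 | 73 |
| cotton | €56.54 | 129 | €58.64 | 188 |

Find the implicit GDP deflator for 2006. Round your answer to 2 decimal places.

Nominal GDP 2006 = 66.78·81 + 56.89·73 + 58.64·188 = 20586.47.
Real GDP 2006 (at 2000 prices) = 39.50·81 + 52.18·73 + 56.54·188 = 17638.16.
Deflator = Nominal/Real × 100 = 20586.47/17638.16 × 100 = 116.716.

116.72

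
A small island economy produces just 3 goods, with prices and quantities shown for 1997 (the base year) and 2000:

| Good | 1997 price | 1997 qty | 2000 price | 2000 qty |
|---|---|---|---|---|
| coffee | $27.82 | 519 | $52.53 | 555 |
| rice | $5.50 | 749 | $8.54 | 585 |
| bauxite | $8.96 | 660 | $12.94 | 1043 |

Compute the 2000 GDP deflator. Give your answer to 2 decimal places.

170.15

Nominal GDP 2000 = 52.53·555 + 8.54·585 + 12.94·1043 = 47646.47.
Real GDP 2000 (at 1997 prices) = 27.82·555 + 5.50·585 + 8.96·1043 = 28002.88.
Deflator = Nominal/Real × 100 = 47646.47/28002.88 × 100 = 170.148.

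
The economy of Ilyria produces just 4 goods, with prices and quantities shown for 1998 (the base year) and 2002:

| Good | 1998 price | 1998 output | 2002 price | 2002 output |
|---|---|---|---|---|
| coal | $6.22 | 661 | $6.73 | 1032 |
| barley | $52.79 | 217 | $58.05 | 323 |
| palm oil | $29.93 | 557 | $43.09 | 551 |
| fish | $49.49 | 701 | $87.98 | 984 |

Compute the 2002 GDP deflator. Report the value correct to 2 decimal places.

Nominal GDP 2002 = 6.73·1032 + 58.05·323 + 43.09·551 + 87.98·984 = 136010.42.
Real GDP 2002 (at 1998 prices) = 6.22·1032 + 52.79·323 + 29.93·551 + 49.49·984 = 88659.80.
Deflator = Nominal/Real × 100 = 136010.42/88659.80 × 100 = 153.407.

153.41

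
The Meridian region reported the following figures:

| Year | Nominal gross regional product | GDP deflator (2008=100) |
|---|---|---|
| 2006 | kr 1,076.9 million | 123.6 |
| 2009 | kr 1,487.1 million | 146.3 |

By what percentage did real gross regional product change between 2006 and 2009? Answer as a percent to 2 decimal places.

Deflate each year: 2006 → 1076.9/1.236 = 871.28; 2009 → 1487.1/1.463 = 1016.47.
So real gross regional product changed by 1016.47/871.28 − 1 = 0.1666, i.e. 16.66%.

16.66%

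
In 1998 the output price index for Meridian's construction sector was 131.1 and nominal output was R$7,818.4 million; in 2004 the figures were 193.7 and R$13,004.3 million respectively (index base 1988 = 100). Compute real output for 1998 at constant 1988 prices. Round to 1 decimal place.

Real output = Nominal / (output price index/100) = 7818.4 / 1.311 = 5963.69.

R$5,963.7 million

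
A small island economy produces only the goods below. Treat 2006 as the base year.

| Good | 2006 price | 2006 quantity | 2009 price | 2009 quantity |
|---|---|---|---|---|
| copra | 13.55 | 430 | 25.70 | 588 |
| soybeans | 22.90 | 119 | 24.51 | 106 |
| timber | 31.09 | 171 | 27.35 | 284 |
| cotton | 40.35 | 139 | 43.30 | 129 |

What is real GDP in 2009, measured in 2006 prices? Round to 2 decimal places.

Real GDP 2009 = Σ (p_2006 × q_2009) = 13.55·588 + 22.90·106 + 31.09·284 + 40.35·129 = 24429.51.

24429.51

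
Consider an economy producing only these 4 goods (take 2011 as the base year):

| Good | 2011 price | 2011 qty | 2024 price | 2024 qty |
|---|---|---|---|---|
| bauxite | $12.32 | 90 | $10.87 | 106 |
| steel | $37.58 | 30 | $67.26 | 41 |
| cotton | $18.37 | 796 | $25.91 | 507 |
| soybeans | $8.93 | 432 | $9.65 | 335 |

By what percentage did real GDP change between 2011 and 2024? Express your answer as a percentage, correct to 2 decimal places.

Real GDP 2011 = Nominal GDP 2011 = 12.32·90 + 37.58·30 + 18.37·796 + 8.93·432 = 20716.48.
Real GDP 2024 (at 2011 prices) = 12.32·106 + 37.58·41 + 18.37·507 + 8.93·335 = 15151.84.
Real growth = 15151.84/20716.48 − 1 = -0.2686.

-26.86%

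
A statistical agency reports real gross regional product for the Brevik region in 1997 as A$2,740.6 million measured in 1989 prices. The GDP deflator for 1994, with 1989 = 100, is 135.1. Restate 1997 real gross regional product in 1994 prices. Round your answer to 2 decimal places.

A$3,702.55 million

Real gross regional product in 1994 prices = Real gross regional product in 1989 prices × (P_1994/P_1989) = 2740.6 × 1.351 = 3702.55.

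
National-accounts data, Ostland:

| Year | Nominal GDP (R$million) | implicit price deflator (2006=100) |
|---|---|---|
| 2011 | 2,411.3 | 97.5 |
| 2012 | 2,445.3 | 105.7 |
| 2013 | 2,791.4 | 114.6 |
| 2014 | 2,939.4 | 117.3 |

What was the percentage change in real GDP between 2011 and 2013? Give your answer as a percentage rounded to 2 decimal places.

-1.51%

Real GDP 2011 = 2411.3/0.975 = 2473.13.
Real GDP 2013 = 2791.4/1.146 = 2435.78.
Change = 2435.78/2473.13 − 1 = -0.0151.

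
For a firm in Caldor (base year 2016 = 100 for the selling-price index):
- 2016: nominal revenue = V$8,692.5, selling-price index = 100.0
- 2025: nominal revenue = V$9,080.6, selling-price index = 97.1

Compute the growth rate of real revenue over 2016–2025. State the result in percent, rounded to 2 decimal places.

Real revenue 2016 = 8692.5 / 1.000 = 8692.50.
Real revenue 2025 = 9080.6 / 0.971 = 9351.80.
Real growth = 9351.80 / 8692.50 − 1 = 0.0758.

7.58%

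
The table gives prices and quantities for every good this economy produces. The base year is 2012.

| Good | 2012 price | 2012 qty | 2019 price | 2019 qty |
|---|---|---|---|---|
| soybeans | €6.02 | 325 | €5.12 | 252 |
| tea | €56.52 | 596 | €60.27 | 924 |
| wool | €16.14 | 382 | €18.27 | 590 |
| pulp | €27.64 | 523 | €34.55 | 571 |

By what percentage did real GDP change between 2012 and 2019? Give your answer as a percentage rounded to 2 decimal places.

Real GDP 2012 = Nominal GDP 2012 = 6.02·325 + 56.52·596 + 16.14·382 + 27.64·523 = 56263.62.
Real GDP 2019 (at 2012 prices) = 6.02·252 + 56.52·924 + 16.14·590 + 27.64·571 = 79046.56.
Real growth = 79046.56/56263.62 − 1 = 0.4049.

40.49%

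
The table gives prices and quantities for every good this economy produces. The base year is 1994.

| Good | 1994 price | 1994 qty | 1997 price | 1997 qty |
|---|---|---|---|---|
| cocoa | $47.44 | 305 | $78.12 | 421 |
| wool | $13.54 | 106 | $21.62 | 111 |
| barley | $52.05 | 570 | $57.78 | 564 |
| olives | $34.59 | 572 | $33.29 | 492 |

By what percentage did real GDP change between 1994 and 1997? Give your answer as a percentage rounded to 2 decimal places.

Real GDP 1994 = Nominal GDP 1994 = 47.44·305 + 13.54·106 + 52.05·570 + 34.59·572 = 65358.42.
Real GDP 1997 (at 1994 prices) = 47.44·421 + 13.54·111 + 52.05·564 + 34.59·492 = 67849.66.
Real growth = 67849.66/65358.42 − 1 = 0.0381.

3.81%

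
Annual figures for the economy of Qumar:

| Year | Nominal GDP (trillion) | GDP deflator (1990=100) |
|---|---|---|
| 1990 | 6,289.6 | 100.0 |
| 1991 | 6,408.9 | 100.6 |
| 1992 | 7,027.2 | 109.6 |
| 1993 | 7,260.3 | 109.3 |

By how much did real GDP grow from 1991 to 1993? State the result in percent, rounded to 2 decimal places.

4.27%

Real GDP 1991 = 6408.9/1.006 = 6370.68.
Real GDP 1993 = 7260.3/1.093 = 6642.54.
Change = 6642.54/6370.68 − 1 = 0.0427.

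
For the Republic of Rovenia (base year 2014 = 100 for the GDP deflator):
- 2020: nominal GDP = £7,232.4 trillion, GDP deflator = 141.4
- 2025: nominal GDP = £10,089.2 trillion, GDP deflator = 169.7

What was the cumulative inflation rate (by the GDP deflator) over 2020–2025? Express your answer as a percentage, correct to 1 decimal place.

20.0%

Price-level change = 169.7 / 141.4 − 1 = 0.2001.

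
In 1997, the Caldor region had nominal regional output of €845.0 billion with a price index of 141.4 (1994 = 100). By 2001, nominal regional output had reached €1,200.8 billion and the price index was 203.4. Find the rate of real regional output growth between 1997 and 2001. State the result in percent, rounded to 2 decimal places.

Real regional output 1997 = 845.0 / 1.414 = 597.60.
Real regional output 2001 = 1200.8 / 2.034 = 590.36.
Real growth = 590.36 / 597.60 − 1 = -0.0121.

-1.21%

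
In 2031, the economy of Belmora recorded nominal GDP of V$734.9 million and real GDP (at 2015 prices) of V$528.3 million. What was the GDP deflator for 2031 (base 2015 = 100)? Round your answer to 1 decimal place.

GDP deflator = (Nominal / Real) × 100 = 734.9 / 528.3 × 100 = 139.11.

139.1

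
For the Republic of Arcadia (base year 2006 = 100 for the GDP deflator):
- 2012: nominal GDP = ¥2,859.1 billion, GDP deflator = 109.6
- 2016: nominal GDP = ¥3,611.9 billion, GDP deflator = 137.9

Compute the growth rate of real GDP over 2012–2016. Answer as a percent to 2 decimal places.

Real GDP 2012 = 2859.1 / 1.096 = 2608.67.
Real GDP 2016 = 3611.9 / 1.379 = 2619.22.
Real growth = 2619.22 / 2608.67 − 1 = 0.0040.

0.40%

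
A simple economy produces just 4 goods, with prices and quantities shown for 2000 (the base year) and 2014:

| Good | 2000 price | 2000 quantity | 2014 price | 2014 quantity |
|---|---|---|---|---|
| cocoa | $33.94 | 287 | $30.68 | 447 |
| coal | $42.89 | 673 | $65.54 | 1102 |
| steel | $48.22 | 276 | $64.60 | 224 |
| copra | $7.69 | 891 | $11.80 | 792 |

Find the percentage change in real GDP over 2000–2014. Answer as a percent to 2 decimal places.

Real GDP 2000 = Nominal GDP 2000 = 33.94·287 + 42.89·673 + 48.22·276 + 7.69·891 = 58766.26.
Real GDP 2014 (at 2000 prices) = 33.94·447 + 42.89·1102 + 48.22·224 + 7.69·792 = 79327.72.
Real growth = 79327.72/58766.26 − 1 = 0.3499.

34.99%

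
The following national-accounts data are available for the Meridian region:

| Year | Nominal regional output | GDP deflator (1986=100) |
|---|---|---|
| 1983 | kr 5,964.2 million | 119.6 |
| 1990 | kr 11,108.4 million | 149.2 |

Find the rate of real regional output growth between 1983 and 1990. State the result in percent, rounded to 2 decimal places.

Real regional output 1983 = 5964.2 / 1.196 = 4986.79.
Real regional output 1990 = 11108.4 / 1.492 = 7445.31.
Real growth = 7445.31 / 4986.79 − 1 = 0.4930.

49.30%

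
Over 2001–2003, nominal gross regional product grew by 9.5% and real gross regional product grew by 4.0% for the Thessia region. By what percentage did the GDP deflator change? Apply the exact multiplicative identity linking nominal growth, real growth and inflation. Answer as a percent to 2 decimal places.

5.29%

(1 + g_nom) = (1 + g_real)(1 + π), so π = 1.0950 / 1.0400 − 1 = 0.05288.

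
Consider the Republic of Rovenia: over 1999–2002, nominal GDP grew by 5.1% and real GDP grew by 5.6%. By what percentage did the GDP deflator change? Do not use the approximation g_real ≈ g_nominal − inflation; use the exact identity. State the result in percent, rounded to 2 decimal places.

(1 + g_nom) = (1 + g_real)(1 + π), so π = 1.0510 / 1.0560 − 1 = -0.00473.

-0.47%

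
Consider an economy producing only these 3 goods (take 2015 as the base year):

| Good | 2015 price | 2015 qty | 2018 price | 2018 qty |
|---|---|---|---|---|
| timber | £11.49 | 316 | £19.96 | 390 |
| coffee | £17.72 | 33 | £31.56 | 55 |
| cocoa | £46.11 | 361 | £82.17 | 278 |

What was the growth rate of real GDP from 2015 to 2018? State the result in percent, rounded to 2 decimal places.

-12.40%

Real GDP 2015 = Nominal GDP 2015 = 11.49·316 + 17.72·33 + 46.11·361 = 20861.31.
Real GDP 2018 (at 2015 prices) = 11.49·390 + 17.72·55 + 46.11·278 = 18274.28.
Real growth = 18274.28/20861.31 − 1 = -0.1240.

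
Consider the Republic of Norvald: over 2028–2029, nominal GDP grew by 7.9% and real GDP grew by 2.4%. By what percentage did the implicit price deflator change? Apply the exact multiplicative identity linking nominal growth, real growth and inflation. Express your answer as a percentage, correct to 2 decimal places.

5.37%

(1 + g_nom) = (1 + g_real)(1 + π), so π = 1.0790 / 1.0240 − 1 = 0.05371.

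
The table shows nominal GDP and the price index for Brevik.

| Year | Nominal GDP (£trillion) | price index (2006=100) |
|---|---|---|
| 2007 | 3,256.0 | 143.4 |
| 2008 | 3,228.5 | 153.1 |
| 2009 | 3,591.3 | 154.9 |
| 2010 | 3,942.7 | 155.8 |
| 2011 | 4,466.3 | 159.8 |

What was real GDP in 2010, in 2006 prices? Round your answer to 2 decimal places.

£2,530.62 trillion

Real GDP 2010 = 3942.7 / 1.558 = 2530.62.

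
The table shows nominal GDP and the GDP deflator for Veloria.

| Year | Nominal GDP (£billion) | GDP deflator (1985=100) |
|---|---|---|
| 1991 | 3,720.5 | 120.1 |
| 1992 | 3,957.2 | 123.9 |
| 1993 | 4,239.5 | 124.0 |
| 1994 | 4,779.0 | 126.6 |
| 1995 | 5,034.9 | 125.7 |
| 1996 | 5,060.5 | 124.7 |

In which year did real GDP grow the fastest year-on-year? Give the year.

1994

1992: real = 3957.2/1.239 = 3193.87; growth vs 1991 (3097.84) = 3.10%.
1993: real = 4239.5/1.240 = 3418.95; growth vs 1992 (3193.87) = 7.05%.
1994: real = 4779.0/1.266 = 3774.88; growth vs 1993 (3418.95) = 10.41%.
1995: real = 5034.9/1.257 = 4005.49; growth vs 1994 (3774.88) = 6.11%.
1996: real = 5060.5/1.247 = 4058.14; growth vs 1995 (4005.49) = 1.31%.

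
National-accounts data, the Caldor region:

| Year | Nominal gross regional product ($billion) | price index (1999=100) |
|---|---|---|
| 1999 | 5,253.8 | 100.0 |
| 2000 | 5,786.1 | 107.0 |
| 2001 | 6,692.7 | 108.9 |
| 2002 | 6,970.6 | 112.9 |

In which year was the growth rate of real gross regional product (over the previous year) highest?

2000: real = 5786.1/1.070 = 5407.57; growth vs 1999 (5253.80) = 2.93%.
2001: real = 6692.7/1.089 = 6145.73; growth vs 2000 (5407.57) = 13.65%.
2002: real = 6970.6/1.129 = 6174.14; growth vs 2001 (6145.73) = 0.46%.

2001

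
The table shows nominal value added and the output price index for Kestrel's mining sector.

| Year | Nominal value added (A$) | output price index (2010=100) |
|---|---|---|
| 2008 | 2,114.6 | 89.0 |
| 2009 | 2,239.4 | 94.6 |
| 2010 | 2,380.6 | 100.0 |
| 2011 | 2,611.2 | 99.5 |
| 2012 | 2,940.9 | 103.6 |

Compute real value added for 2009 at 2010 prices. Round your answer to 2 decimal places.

A$2,367.23

Real value added 2009 = 2239.4 / 0.946 = 2367.23.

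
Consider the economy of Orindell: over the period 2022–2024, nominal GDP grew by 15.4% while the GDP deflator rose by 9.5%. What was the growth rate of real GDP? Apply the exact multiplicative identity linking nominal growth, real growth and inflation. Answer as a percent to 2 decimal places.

5.39%

(1 + g_nom) = (1 + g_real)(1 + π), so g_real = 1.1540 / 1.0950 − 1 = 0.05388.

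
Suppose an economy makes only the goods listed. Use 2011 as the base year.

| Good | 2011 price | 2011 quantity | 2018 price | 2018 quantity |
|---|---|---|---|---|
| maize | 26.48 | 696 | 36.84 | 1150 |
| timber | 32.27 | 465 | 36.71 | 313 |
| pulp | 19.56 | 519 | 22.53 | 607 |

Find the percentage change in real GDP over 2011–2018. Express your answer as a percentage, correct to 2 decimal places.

Real GDP 2011 = Nominal GDP 2011 = 26.48·696 + 32.27·465 + 19.56·519 = 43587.27.
Real GDP 2018 (at 2011 prices) = 26.48·1150 + 32.27·313 + 19.56·607 = 52425.43.
Real growth = 52425.43/43587.27 − 1 = 0.2028.

20.28%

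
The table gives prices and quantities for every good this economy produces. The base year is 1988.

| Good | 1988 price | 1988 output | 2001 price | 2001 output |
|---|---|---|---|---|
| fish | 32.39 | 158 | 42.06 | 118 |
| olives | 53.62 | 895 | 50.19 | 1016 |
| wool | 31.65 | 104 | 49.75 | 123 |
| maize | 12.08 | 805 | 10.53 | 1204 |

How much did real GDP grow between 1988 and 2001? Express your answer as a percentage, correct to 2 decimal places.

Real GDP 1988 = Nominal GDP 1988 = 32.39·158 + 53.62·895 + 31.65·104 + 12.08·805 = 66123.52.
Real GDP 2001 (at 1988 prices) = 32.39·118 + 53.62·1016 + 31.65·123 + 12.08·1204 = 76737.21.
Real growth = 76737.21/66123.52 − 1 = 0.1605.

16.05%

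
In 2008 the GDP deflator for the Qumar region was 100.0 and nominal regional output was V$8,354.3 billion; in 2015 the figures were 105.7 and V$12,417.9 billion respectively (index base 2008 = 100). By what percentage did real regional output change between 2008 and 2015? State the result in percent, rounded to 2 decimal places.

40.63%

Deflate each year: 2008 → 8354.3/1.000 = 8354.30; 2015 → 12417.9/1.057 = 11748.25.
So real regional output changed by 11748.25/8354.30 − 1 = 0.4063, i.e. 40.63%.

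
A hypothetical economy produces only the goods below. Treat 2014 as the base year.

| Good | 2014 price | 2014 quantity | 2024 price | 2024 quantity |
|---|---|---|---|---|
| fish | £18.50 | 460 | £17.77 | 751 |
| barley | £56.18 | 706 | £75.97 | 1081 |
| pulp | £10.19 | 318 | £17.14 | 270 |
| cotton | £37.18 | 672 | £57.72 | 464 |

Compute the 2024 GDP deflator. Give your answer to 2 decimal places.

134.08

Nominal GDP 2024 = 17.77·751 + 75.97·1081 + 17.14·270 + 57.72·464 = 126878.72.
Real GDP 2024 (at 2014 prices) = 18.50·751 + 56.18·1081 + 10.19·270 + 37.18·464 = 94626.90.
Deflator = Nominal/Real × 100 = 126878.72/94626.90 × 100 = 134.083.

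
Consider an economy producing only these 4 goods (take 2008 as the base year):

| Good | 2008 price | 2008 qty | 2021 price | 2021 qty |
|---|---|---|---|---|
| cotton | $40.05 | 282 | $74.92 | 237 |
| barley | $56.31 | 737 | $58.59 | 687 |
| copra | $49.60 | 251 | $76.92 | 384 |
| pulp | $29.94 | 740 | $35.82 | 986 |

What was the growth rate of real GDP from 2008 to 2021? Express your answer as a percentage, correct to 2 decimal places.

10.69%

Real GDP 2008 = Nominal GDP 2008 = 40.05·282 + 56.31·737 + 49.60·251 + 29.94·740 = 87399.77.
Real GDP 2021 (at 2008 prices) = 40.05·237 + 56.31·687 + 49.60·384 + 29.94·986 = 96744.06.
Real growth = 96744.06/87399.77 − 1 = 0.1069.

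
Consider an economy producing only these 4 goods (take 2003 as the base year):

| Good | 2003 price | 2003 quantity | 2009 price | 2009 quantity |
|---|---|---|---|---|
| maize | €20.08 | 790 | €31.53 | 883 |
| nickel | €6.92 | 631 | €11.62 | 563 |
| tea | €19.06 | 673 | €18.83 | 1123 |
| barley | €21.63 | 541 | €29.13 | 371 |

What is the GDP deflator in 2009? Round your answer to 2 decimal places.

Nominal GDP 2009 = 31.53·883 + 11.62·563 + 18.83·1123 + 29.13·371 = 66336.37.
Real GDP 2009 (at 2003 prices) = 20.08·883 + 6.92·563 + 19.06·1123 + 21.63·371 = 51055.71.
Deflator = Nominal/Real × 100 = 66336.37/51055.71 × 100 = 129.929.

129.93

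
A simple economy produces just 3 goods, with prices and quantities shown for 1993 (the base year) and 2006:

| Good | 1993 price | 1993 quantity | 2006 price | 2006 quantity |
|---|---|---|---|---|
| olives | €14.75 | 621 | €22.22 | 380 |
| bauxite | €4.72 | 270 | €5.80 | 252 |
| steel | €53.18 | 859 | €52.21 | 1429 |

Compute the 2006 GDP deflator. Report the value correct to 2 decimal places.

Nominal GDP 2006 = 22.22·380 + 5.80·252 + 52.21·1429 = 84513.29.
Real GDP 2006 (at 1993 prices) = 14.75·380 + 4.72·252 + 53.18·1429 = 82788.66.
Deflator = Nominal/Real × 100 = 84513.29/82788.66 × 100 = 102.083.

102.08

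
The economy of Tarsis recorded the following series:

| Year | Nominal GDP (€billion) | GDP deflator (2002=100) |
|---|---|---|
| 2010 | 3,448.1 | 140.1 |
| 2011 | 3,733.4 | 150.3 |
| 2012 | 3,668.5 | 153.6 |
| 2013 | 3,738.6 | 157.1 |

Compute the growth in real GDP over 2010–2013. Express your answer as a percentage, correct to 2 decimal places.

-3.31%

Real GDP 2010 = 3448.1/1.401 = 2461.17.
Real GDP 2013 = 3738.6/1.571 = 2379.76.
Change = 2379.76/2461.17 − 1 = -0.0331.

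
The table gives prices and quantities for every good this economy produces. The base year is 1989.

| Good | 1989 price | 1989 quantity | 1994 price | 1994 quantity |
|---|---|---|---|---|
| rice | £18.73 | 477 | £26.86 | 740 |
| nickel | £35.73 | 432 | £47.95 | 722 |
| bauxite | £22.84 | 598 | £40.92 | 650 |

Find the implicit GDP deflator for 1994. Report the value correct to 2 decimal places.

148.79

Nominal GDP 1994 = 26.86·740 + 47.95·722 + 40.92·650 = 81094.30.
Real GDP 1994 (at 1989 prices) = 18.73·740 + 35.73·722 + 22.84·650 = 54503.26.
Deflator = Nominal/Real × 100 = 81094.30/54503.26 × 100 = 148.788.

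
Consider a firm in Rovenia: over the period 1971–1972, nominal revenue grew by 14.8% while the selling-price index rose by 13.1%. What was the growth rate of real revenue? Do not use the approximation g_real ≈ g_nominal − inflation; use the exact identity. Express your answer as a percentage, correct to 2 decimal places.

1.50%

(1 + g_nom) = (1 + g_real)(1 + π), so g_real = 1.1480 / 1.1310 − 1 = 0.01503.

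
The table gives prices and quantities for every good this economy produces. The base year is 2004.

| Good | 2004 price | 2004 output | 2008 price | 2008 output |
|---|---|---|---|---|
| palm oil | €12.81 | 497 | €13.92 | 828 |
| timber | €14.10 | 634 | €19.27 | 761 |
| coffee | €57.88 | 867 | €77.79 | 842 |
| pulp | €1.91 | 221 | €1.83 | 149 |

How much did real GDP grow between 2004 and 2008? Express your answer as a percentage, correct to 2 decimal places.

6.75%

Real GDP 2004 = Nominal GDP 2004 = 12.81·497 + 14.10·634 + 57.88·867 + 1.91·221 = 65910.04.
Real GDP 2008 (at 2004 prices) = 12.81·828 + 14.10·761 + 57.88·842 + 1.91·149 = 70356.33.
Real growth = 70356.33/65910.04 − 1 = 0.0675.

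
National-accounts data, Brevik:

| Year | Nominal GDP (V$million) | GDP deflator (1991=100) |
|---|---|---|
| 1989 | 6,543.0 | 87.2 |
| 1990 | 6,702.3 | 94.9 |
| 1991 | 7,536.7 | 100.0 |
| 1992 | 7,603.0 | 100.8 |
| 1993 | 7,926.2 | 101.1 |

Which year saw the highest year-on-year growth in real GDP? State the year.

1990: real = 6702.3/0.949 = 7062.49; growth vs 1989 (7503.44) = -5.88%.
1991: real = 7536.7/1.000 = 7536.70; growth vs 1990 (7062.49) = 6.71%.
1992: real = 7603.0/1.008 = 7542.66; growth vs 1991 (7536.70) = 0.08%.
1993: real = 7926.2/1.011 = 7839.96; growth vs 1992 (7542.66) = 3.94%.

1991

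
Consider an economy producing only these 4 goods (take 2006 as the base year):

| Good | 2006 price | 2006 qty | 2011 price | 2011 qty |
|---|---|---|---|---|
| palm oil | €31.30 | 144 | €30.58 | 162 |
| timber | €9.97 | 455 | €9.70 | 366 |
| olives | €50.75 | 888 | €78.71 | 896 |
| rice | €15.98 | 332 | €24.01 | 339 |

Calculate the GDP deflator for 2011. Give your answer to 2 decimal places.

146.23

Nominal GDP 2011 = 30.58·162 + 9.70·366 + 78.71·896 + 24.01·339 = 87167.71.
Real GDP 2011 (at 2006 prices) = 31.30·162 + 9.97·366 + 50.75·896 + 15.98·339 = 59608.84.
Deflator = Nominal/Real × 100 = 87167.71/59608.84 × 100 = 146.233.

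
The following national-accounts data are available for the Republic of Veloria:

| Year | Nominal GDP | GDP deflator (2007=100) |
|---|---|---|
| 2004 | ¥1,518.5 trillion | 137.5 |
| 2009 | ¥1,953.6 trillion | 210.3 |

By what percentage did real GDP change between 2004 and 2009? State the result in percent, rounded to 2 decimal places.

-15.88%

Deflate each year: 2004 → 1518.5/1.375 = 1104.36; 2009 → 1953.6/2.103 = 928.96.
So real GDP changed by 928.96/1104.36 − 1 = -0.1588, i.e. -15.88%.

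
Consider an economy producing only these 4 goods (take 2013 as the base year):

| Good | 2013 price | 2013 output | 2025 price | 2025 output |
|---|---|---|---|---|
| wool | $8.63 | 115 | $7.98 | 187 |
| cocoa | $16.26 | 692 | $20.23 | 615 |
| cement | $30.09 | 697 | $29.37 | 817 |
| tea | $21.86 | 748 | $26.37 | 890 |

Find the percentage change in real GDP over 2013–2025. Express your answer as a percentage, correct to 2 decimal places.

Real GDP 2013 = Nominal GDP 2013 = 8.63·115 + 16.26·692 + 30.09·697 + 21.86·748 = 49568.38.
Real GDP 2025 (at 2013 prices) = 8.63·187 + 16.26·615 + 30.09·817 + 21.86·890 = 55652.64.
Real growth = 55652.64/49568.38 − 1 = 0.1227.

12.27%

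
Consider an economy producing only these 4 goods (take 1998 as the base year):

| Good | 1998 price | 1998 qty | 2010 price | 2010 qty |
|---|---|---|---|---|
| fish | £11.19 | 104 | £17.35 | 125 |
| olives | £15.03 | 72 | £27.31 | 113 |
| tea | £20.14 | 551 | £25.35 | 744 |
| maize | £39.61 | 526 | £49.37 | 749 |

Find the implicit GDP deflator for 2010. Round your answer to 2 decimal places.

127.95

Nominal GDP 2010 = 17.35·125 + 27.31·113 + 25.35·744 + 49.37·749 = 61093.31.
Real GDP 2010 (at 1998 prices) = 11.19·125 + 15.03·113 + 20.14·744 + 39.61·749 = 47749.19.
Deflator = Nominal/Real × 100 = 61093.31/47749.19 × 100 = 127.946.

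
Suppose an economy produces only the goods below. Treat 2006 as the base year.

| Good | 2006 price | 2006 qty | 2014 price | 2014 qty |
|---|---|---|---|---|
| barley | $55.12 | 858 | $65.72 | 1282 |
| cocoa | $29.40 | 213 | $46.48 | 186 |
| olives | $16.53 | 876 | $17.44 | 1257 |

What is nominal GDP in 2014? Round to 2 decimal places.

Nominal GDP 2014 = Σ (p_2014 × q_2014) = 65.72·1282 + 46.48·186 + 17.44·1257 = 114820.40.

$114820.40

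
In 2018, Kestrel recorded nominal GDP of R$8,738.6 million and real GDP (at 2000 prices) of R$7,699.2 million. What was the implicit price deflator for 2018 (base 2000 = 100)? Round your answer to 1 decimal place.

implicit price deflator = (Nominal / Real) × 100 = 8738.6 / 7699.2 × 100 = 113.50.

113.5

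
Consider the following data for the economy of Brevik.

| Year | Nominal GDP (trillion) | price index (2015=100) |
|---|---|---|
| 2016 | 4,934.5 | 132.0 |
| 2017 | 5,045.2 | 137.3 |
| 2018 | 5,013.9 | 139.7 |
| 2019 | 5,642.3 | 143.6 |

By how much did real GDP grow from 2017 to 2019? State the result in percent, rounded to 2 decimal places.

6.93%

Real GDP 2017 = 5045.2/1.373 = 3674.58.
Real GDP 2019 = 5642.3/1.436 = 3929.18.
Change = 3929.18/3674.58 − 1 = 0.0693.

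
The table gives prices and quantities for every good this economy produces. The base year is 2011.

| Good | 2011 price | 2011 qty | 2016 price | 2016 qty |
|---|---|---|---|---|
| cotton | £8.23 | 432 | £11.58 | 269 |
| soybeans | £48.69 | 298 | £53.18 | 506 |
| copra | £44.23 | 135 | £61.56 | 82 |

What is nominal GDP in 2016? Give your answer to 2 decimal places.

Nominal GDP 2016 = Σ (p_2016 × q_2016) = 11.58·269 + 53.18·506 + 61.56·82 = 35072.02.

£35072.02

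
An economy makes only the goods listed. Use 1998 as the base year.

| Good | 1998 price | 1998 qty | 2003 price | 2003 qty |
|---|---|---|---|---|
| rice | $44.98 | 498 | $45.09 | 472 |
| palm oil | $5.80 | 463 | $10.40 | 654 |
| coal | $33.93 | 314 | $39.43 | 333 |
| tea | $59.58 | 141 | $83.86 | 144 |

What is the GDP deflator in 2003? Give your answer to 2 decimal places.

Nominal GDP 2003 = 45.09·472 + 10.40·654 + 39.43·333 + 83.86·144 = 53290.11.
Real GDP 2003 (at 1998 prices) = 44.98·472 + 5.80·654 + 33.93·333 + 59.58·144 = 44901.97.
Deflator = Nominal/Real × 100 = 53290.11/44901.97 × 100 = 118.681.

118.68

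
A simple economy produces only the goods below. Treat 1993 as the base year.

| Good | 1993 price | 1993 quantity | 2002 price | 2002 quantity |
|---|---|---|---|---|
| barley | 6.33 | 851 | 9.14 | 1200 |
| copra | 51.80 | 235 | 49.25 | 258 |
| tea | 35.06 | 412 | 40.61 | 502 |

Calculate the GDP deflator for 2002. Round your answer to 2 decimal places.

114.26

Nominal GDP 2002 = 9.14·1200 + 49.25·258 + 40.61·502 = 44060.72.
Real GDP 2002 (at 1993 prices) = 6.33·1200 + 51.80·258 + 35.06·502 = 38560.52.
Deflator = Nominal/Real × 100 = 44060.72/38560.52 × 100 = 114.264.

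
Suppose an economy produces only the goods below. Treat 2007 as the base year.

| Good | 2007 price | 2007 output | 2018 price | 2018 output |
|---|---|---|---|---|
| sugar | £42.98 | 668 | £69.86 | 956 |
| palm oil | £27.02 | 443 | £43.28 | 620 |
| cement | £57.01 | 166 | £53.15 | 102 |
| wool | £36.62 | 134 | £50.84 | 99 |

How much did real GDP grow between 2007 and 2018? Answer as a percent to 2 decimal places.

22.22%

Real GDP 2007 = Nominal GDP 2007 = 42.98·668 + 27.02·443 + 57.01·166 + 36.62·134 = 55051.24.
Real GDP 2018 (at 2007 prices) = 42.98·956 + 27.02·620 + 57.01·102 + 36.62·99 = 67281.68.
Real growth = 67281.68/55051.24 − 1 = 0.2222.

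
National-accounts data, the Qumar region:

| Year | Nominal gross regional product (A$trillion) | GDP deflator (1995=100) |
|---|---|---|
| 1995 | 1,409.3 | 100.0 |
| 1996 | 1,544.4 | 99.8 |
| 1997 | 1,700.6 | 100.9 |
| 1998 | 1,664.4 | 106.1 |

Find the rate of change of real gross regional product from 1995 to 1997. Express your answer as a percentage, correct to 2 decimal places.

19.59%

Real gross regional product 1995 = 1409.3/1.000 = 1409.30.
Real gross regional product 1997 = 1700.6/1.009 = 1685.43.
Change = 1685.43/1409.30 − 1 = 0.1959.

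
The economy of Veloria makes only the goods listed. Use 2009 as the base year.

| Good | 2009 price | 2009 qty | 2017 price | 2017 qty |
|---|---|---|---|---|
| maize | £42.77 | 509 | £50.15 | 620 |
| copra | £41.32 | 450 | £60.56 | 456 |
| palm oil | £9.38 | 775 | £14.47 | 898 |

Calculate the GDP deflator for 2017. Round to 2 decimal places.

133.32

Nominal GDP 2017 = 50.15·620 + 60.56·456 + 14.47·898 = 71702.42.
Real GDP 2017 (at 2009 prices) = 42.77·620 + 41.32·456 + 9.38·898 = 53782.56.
Deflator = Nominal/Real × 100 = 71702.42/53782.56 × 100 = 133.319.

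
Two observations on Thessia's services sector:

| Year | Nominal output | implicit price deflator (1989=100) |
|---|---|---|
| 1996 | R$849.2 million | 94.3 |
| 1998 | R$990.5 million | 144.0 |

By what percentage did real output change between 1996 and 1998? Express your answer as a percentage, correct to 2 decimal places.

-23.62%

Real output 1996 = 849.2 / 0.943 = 900.53.
Real output 1998 = 990.5 / 1.440 = 687.85.
Real growth = 687.85 / 900.53 − 1 = -0.2362.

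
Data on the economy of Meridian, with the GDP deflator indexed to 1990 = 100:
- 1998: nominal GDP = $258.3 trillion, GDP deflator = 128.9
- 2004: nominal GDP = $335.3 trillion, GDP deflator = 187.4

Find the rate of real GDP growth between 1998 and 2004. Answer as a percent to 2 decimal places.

Deflate each year: 1998 → 258.3/1.289 = 200.39; 2004 → 335.3/1.874 = 178.92.
So real GDP changed by 178.92/200.39 − 1 = -0.1071, i.e. -10.71%.

-10.71%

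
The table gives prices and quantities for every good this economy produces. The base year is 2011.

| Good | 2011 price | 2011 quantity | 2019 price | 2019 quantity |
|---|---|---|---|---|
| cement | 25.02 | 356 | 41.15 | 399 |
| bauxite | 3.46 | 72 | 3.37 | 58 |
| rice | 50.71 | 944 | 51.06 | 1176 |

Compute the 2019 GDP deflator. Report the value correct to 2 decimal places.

Nominal GDP 2019 = 41.15·399 + 3.37·58 + 51.06·1176 = 76660.87.
Real GDP 2019 (at 2011 prices) = 25.02·399 + 3.46·58 + 50.71·1176 = 69818.62.
Deflator = Nominal/Real × 100 = 76660.87/69818.62 × 100 = 109.800.

109.80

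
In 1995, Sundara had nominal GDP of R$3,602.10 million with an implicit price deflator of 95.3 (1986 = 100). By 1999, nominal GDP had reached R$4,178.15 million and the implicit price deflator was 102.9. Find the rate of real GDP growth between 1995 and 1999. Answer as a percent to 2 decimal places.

Deflate each year: 1995 → 3602.10/0.953 = 3779.75; 1999 → 4178.15/1.029 = 4060.40.
So real GDP changed by 4060.40/3779.75 − 1 = 0.0743, i.e. 7.43%.

7.43%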